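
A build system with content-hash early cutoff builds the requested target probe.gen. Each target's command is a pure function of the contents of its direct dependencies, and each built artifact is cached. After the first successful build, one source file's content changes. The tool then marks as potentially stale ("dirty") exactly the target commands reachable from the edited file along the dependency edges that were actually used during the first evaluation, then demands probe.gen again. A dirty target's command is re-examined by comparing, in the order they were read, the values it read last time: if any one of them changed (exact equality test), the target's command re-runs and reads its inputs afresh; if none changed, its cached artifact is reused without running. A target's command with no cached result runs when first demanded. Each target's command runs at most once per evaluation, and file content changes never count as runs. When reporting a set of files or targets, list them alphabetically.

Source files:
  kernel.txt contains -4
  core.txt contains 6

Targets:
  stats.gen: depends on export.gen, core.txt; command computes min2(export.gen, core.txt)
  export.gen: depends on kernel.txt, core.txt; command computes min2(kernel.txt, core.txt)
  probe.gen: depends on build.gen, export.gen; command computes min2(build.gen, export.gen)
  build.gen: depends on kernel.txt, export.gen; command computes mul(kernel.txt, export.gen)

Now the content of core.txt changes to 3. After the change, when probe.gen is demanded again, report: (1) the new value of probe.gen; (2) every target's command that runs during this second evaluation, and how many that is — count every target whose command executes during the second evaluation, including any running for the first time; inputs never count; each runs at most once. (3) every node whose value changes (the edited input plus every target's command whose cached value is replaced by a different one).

New value of probe.gen: -4.
Target commands that run: export.gen — 1 in total.
Values that change: core.txt.
Key observation: the change is absorbed at export.gen — it re-runs but produces the same value, and the output's value is unchanged.

First evaluation (everything demanded from the output):
  export.gen = min2(-4, 6) = -4
  build.gen = mul(-4, -4) = 16
  probe.gen = min2(16, -4) = -4

Propagation after the edit:
  export.gen: runs — core.txt 6->3; result -4 (same value as before).
  build.gen: checked — values it read are unchanged (kernel.txt unchanged, export.gen unchanged); reused cached 16 without running.
  probe.gen: checked — values it read are unchanged (build.gen unchanged, export.gen unchanged); reused cached -4 without running.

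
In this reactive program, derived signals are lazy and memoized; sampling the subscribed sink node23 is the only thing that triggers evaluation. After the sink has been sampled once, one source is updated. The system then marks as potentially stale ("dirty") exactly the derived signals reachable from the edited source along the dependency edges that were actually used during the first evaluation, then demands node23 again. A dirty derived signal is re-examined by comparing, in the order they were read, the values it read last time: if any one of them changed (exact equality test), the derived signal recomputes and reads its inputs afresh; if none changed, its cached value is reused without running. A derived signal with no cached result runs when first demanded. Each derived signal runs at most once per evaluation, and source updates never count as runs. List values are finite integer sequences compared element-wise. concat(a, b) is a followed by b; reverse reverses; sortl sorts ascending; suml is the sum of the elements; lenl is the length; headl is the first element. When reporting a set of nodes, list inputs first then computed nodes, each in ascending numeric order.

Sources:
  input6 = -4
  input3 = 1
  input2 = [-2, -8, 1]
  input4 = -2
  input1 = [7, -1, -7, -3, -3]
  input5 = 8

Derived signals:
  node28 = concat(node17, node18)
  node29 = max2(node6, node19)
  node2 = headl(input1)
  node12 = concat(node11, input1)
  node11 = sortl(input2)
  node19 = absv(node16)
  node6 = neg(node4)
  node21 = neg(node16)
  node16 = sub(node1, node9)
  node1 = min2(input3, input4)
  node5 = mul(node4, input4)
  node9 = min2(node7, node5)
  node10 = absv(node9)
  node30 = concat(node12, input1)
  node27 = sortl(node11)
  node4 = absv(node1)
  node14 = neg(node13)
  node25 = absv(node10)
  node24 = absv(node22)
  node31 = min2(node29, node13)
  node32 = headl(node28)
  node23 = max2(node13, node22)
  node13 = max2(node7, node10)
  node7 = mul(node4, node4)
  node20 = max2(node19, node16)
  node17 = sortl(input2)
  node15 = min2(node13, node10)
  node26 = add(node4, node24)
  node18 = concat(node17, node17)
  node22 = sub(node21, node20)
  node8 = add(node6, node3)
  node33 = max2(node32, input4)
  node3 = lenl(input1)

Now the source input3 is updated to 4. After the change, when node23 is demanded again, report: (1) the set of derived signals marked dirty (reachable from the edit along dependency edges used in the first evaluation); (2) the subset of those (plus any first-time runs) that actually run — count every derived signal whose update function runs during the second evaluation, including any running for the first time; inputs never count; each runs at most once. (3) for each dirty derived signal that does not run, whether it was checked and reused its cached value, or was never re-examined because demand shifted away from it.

The edit dirties: node1, node4, node5, node7, node9, node10, node13, node16, node19, node20, node21, node22, node23.
1 derived signals run: node1.
Cache hits after checking: node4, node5, node7, node9, node10, node13, node16, node19, node20, node21, node22, node23.
Note the absorption at node1: it re-runs yet its value is the same, leaving the output's value untouched.

First demand of the output computes:
  node1 = min2(1, -2) = -2
  node4 = absv(-2) = 2
  node5 = mul(2, -2) = -4
  node7 = mul(2, 2) = 4
  node9 = min2(4, -4) = -4
  node10 = absv(-4) = 4
  node13 = max2(4, 4) = 4
  node16 = sub(-2, -4) = 2
  node19 = absv(2) = 2
  node20 = max2(2, 2) = 2
  node21 = neg(2) = -2
  node22 = sub(-2, 2) = -4
  node23 = max2(4, -4) = 4

After the edit, cleaning proceeds:
  node1: a read changed (input3 1->4) — executes, giving -2 — identical to its old value.
  node4: dirty, but its reads are unchanged (node1 unchanged); cached 2 stands.
  node5: dirty, but its reads are unchanged (node4 unchanged, input4 unchanged); cached -4 stands.
  node7: dirty, but its reads are unchanged (node4 unchanged, node4 unchanged); cached 4 stands.
  node9: dirty, but its reads are unchanged (node7 unchanged, node5 unchanged); cached -4 stands.
  node10: dirty, but its reads are unchanged (node9 unchanged); cached 4 stands.
  node13: dirty, but its reads are unchanged (node7 unchanged, node10 unchanged); cached 4 stands.
  node16: dirty, but its reads are unchanged (node1 unchanged, node9 unchanged); cached 2 stands.
  node19: dirty, but its reads are unchanged (node16 unchanged); cached 2 stands.
  node20: dirty, but its reads are unchanged (node19 unchanged, node16 unchanged); cached 2 stands.
  node21: dirty, but its reads are unchanged (node16 unchanged); cached -2 stands.
  node22: dirty, but its reads are unchanged (node21 unchanged, node20 unchanged); cached -4 stands.
  node23: dirty, but its reads are unchanged (node13 unchanged, node22 unchanged); cached 4 stands.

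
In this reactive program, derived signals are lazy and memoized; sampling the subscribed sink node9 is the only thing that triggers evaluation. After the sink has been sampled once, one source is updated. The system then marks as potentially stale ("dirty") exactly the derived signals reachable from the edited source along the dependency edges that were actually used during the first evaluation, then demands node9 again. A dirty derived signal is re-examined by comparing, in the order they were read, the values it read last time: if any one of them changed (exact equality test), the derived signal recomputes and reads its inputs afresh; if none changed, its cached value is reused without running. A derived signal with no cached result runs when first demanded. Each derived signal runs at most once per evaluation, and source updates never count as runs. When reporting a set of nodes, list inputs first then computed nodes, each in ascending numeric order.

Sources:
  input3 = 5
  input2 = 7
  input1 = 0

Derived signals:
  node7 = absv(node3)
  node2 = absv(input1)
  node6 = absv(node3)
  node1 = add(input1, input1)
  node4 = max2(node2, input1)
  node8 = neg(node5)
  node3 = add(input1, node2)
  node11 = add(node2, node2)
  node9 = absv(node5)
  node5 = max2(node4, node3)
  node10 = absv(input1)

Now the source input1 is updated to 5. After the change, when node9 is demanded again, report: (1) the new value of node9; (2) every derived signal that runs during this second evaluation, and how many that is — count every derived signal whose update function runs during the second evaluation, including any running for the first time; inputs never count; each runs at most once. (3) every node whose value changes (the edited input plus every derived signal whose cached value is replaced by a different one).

First demand of the output computes:
  node2 = absv(0) = 0
  node3 = add(0, 0) = 0
  node4 = max2(0, 0) = 0
  node5 = max2(0, 0) = 0
  node9 = absv(0) = 0

After the edit, cleaning proceeds:
  node2: a read changed (input1 0->5) — executes, giving 5.
  node3: a read changed (input1 0->5; node2 0->5) — executes, giving 10.
  node4: a read changed (node2 0->5; input1 0->5) — executes, giving 5.
  node5: a read changed (node4 0->5; node3 0->10) — executes, giving 10.
  node9: a read changed (node5 0->10) — executes, giving 10.

Demanding node9 again yields 10.
5 derived signals run: node2, node3, node4, node5, node9.
The nodes whose values change: input1, node2, node3, node4, node5, node9.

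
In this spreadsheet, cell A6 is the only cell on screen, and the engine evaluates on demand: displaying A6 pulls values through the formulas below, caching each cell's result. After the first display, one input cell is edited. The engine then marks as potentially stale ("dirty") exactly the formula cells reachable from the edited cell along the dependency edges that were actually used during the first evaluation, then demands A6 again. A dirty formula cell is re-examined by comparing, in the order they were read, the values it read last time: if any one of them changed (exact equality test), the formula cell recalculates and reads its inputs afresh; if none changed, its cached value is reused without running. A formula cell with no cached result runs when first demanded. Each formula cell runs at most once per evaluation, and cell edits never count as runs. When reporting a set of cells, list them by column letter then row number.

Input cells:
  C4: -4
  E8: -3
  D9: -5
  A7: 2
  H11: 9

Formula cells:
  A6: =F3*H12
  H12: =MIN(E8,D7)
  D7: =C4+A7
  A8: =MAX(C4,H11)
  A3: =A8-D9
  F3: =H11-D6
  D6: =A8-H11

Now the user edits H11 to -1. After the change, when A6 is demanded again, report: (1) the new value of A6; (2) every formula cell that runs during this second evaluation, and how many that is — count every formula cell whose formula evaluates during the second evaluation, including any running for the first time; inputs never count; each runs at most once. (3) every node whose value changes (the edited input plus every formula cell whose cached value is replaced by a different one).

A6 now evaluates to 3.
Run set: A6, A8, D6, F3 (4 run).
Changed values: A6, A8, F3, H11.

Initial pass — values computed on the first demand:
  A8 = MAX(-4, 9) = 9
  D6 = 9 - 9 = 0
  D7 = -4 + 2 = -2
  F3 = 9 - 0 = 9
  H12 = MIN(-3, -2) = -3
  A6 = 9 * -3 = -27

Second demand — change propagation:
  A8: re-runs because H11 9->-1; new result -1.
  D6: re-runs because A8 9->-1; H11 9->-1; new result 0 (unchanged).
  F3: re-runs because H11 9->-1; new result -1.
  A6: re-runs because F3 9->-1; new result 3.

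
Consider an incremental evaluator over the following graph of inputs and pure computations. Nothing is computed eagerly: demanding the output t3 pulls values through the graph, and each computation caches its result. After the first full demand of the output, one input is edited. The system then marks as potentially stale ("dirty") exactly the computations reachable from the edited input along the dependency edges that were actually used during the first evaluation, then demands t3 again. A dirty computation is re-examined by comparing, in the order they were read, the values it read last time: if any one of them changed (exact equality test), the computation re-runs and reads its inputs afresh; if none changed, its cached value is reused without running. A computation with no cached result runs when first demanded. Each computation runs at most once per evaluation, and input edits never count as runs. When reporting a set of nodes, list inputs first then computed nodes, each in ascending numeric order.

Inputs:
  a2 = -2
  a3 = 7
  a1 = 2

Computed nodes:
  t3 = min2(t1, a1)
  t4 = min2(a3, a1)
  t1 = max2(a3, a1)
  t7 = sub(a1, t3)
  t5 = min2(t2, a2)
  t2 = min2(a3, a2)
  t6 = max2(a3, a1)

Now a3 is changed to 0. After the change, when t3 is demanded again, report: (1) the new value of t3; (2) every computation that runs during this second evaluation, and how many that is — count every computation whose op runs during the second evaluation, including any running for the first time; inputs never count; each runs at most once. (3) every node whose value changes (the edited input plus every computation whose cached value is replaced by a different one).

t3 now evaluates to 2.
Run set: t1, t3 (2 run).
Changed values: a3, t1.

Initial pass — values computed on the first demand:
  t1 = max2(7, 2) = 7
  t3 = min2(7, 2) = 2

Second demand — change propagation:
  t1: re-runs because a3 7->0; new result 2.
  t3: re-runs because t1 7->2; new result 2 (unchanged).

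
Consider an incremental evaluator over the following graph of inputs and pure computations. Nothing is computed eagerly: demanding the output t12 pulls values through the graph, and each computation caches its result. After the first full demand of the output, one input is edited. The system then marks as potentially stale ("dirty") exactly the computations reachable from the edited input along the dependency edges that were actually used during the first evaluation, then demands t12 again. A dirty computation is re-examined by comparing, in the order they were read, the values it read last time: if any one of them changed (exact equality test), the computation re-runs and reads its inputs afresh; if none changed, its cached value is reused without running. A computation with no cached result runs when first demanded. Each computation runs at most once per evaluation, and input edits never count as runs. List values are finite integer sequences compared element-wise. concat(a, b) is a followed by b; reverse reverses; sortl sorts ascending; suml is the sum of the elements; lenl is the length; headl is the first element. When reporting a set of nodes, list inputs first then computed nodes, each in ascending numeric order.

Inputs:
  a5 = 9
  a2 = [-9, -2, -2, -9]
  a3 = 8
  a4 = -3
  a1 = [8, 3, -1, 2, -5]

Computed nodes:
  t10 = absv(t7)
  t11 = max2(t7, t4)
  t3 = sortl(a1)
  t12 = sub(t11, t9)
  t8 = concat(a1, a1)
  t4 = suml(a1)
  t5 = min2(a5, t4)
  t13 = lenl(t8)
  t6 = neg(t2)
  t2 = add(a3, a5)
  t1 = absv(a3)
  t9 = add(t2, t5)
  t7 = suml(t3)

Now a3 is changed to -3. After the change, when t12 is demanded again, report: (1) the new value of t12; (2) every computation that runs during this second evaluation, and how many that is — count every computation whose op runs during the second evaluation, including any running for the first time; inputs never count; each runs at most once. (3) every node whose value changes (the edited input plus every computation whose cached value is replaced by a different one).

t12 now evaluates to -6.
Run set: t2, t9, t12 (3 run).
Changed values: a3, t2, t9, t12.

Initial pass — values computed on the first demand:
  t2 = add(8, 9) = 17
  t3 = sortl([8, 3, -1, 2, -5]) = [-5, -1, 2, 3, 8]
  t4 = suml([8, 3, -1, 2, -5]) = 7
  t5 = min2(9, 7) = 7
  t7 = suml([-5, -1, 2, 3, 8]) = 7
  t9 = add(17, 7) = 24
  t11 = max2(7, 7) = 7
  t12 = sub(7, 24) = -17

Second demand — change propagation:
  t2: re-runs because a3 8->-3; new result 6.
  t9: re-runs because t2 17->6; new result 13.
  t12: re-runs because t9 24->13; new result -6.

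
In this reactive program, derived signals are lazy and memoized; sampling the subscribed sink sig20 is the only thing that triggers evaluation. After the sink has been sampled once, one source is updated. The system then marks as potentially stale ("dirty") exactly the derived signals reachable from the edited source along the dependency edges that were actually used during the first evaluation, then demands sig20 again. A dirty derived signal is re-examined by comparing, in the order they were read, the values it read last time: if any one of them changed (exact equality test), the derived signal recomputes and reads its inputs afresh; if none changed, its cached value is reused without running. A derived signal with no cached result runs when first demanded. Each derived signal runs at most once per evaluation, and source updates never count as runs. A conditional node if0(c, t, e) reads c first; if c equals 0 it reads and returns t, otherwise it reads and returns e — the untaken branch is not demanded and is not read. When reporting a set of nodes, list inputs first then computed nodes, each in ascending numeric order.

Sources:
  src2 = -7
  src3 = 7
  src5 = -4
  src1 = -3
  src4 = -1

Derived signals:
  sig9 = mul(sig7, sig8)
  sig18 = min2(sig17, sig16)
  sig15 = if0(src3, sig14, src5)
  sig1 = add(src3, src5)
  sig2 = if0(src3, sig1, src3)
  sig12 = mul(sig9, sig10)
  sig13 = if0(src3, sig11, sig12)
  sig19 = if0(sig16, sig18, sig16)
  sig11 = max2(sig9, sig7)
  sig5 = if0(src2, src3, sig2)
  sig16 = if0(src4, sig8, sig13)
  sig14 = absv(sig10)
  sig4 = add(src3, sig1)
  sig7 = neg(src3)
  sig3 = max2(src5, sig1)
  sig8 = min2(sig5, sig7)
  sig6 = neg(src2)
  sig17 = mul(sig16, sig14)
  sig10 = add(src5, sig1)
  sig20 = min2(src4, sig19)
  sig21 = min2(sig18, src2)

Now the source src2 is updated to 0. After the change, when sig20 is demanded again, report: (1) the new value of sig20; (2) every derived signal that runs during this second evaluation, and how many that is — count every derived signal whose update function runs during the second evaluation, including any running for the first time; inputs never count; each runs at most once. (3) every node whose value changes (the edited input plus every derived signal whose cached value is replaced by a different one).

First demand of the output computes:
  sig1 = add(7, -4) = 3
  sig2 = if0(src3=7 -> else branch src3) = 7
  sig5 = if0(src2=-7 -> else branch sig2) = 7
  sig7 = neg(7) = -7
  sig8 = min2(7, -7) = -7
  sig9 = mul(-7, -7) = 49
  sig10 = add(-4, 3) = -1
  sig12 = mul(49, -1) = -49
  sig13 = if0(src3=7 -> else branch sig12) = -49
  sig16 = if0(src4=-1 -> else branch sig13) = -49
  sig19 = if0(sig16=-49 -> else branch sig16) = -49
  sig20 = min2(-1, -49) = -49

After the edit, cleaning proceeds:
  sig5: a read changed (src2 -7->0) — executes, giving 7 — identical to its old value.
  sig8: dirty, but its reads are unchanged (sig5 unchanged, sig7 unchanged); cached -7 stands.
  sig9: dirty, but its reads are unchanged (sig7 unchanged, sig8 unchanged); cached 49 stands.
  sig12: dirty, but its reads are unchanged (sig9 unchanged, sig10 unchanged); cached -49 stands.
  sig13: dirty, but its reads are unchanged (src3 unchanged, sig12 unchanged); cached -49 stands.
  sig16: dirty, but its reads are unchanged (src4 unchanged, sig13 unchanged); cached -49 stands.
  sig19: dirty, but its reads are unchanged (sig16 unchanged, sig16 unchanged); cached -49 stands.
  sig20: dirty, but its reads are unchanged (src4 unchanged, sig19 unchanged); cached -49 stands.

Note the absorption at sig5: it re-runs yet its value is the same, leaving the output's value untouched.

Demanding sig20 again yields -49.
1 derived signals run: sig5.
The nodes whose values change: src2.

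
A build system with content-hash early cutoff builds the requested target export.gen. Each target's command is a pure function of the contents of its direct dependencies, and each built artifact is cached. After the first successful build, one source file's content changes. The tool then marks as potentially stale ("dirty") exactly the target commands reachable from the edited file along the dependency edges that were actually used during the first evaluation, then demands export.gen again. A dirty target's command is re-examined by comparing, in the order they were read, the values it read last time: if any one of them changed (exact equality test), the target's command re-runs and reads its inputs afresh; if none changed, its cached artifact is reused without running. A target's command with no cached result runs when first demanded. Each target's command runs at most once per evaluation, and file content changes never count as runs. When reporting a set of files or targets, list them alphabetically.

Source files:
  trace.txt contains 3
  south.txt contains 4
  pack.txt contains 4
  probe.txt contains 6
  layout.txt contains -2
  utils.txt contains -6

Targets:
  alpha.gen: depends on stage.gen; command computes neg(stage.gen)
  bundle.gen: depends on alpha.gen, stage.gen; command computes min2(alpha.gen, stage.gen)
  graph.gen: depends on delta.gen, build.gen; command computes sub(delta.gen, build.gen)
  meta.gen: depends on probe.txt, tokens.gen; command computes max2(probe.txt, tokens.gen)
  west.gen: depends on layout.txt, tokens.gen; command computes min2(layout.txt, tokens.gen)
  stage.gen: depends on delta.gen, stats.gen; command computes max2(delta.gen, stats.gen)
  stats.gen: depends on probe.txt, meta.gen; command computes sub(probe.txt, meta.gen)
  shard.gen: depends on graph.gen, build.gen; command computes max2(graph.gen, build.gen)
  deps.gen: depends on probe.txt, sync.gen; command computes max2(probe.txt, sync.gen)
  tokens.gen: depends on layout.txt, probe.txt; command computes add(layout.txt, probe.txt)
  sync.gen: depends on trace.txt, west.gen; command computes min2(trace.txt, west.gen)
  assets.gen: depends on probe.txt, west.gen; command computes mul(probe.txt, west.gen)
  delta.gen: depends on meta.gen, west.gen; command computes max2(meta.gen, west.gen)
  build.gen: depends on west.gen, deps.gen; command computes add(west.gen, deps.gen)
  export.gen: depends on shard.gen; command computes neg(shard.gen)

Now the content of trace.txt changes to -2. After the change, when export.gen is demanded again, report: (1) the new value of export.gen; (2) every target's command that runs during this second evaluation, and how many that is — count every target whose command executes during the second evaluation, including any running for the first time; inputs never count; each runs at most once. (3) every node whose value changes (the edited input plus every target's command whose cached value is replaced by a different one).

New value of export.gen: -4.
Target commands that run: sync.gen — 1 in total.
Values that change: trace.txt.
Key observation: the change is absorbed at sync.gen — it re-runs but produces the same value, and the output's value is unchanged.

First evaluation (everything demanded from the output):
  tokens.gen = add(-2, 6) = 4
  meta.gen = max2(6, 4) = 6
  west.gen = min2(-2, 4) = -2
  delta.gen = max2(6, -2) = 6
  sync.gen = min2(3, -2) = -2
  deps.gen = max2(6, -2) = 6
  build.gen = add(-2, 6) = 4
  graph.gen = sub(6, 4) = 2
  shard.gen = max2(2, 4) = 4
  export.gen = neg(4) = -4

Propagation after the edit:
  sync.gen: runs — trace.txt 3->-2; result -2 (same value as before).
  deps.gen: checked — values it read are unchanged (probe.txt unchanged, sync.gen unchanged); reused cached 6 without running.
  build.gen: checked — values it read are unchanged (west.gen unchanged, deps.gen unchanged); reused cached 4 without running.
  graph.gen: checked — values it read are unchanged (delta.gen unchanged, build.gen unchanged); reused cached 2 without running.
  shard.gen: checked — values it read are unchanged (graph.gen unchanged, build.gen unchanged); reused cached 4 without running.
  export.gen: checked — values it read are unchanged (shard.gen unchanged); reused cached -4 without running.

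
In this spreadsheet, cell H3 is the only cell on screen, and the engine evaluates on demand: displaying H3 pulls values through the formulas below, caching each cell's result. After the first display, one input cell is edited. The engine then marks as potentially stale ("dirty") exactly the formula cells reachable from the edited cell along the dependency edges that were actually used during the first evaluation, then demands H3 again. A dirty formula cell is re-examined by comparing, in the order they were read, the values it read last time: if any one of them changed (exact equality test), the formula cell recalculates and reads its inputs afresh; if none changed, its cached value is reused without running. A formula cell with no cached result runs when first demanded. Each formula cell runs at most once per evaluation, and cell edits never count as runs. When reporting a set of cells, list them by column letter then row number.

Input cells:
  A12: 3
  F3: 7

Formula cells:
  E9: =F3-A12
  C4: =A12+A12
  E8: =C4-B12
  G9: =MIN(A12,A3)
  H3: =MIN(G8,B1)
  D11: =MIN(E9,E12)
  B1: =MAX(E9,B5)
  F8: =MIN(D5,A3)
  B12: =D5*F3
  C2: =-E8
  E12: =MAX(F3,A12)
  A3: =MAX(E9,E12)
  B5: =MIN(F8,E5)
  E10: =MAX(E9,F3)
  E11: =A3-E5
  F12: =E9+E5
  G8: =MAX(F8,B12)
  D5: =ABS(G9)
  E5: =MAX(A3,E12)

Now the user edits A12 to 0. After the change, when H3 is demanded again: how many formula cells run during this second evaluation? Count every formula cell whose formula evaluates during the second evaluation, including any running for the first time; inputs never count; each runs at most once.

Run set: A3, B1, B5, B12, D5, E9, E12, F8, G8, G9, H3 (11 run).
The important point: at E5 every value read last time is unchanged, so the dirty flag clears without a run.

Initial pass — values computed on the first demand:
  E9 = 7 - 3 = 4
  E12 = MAX(7, 3) = 7
  A3 = MAX(4, 7) = 7
  E5 = MAX(7, 7) = 7
  G9 = MIN(3, 7) = 3
  D5 = ABS(3) = 3
  B12 = 3 * 7 = 21
  F8 = MIN(3, 7) = 3
  B5 = MIN(3, 7) = 3
  B1 = MAX(4, 3) = 4
  G8 = MAX(3, 21) = 21
  H3 = MIN(21, 4) = 4

Second demand — change propagation:
  E9: re-runs because A12 3->0; new result 7.
  E12: re-runs because A12 3->0; new result 7 (unchanged).
  A3: re-runs because E9 4->7; new result 7 (unchanged).
  E5: re-examined; everything it read last time is the same (A3 unchanged, E12 unchanged) — cache 7 kept, no run.
  G9: re-runs because A12 3->0; new result 0.
  D5: re-runs because G9 3->0; new result 0.
  B12: re-runs because D5 3->0; new result 0.
  F8: re-runs because D5 3->0; new result 0.
  B5: re-runs because F8 3->0; new result 0.
  B1: re-runs because E9 4->7; B5 3->0; new result 7.
  G8: re-runs because F8 3->0; B12 21->0; new result 0.
  H3: re-runs because G8 21->0; B1 4->7; new result 0.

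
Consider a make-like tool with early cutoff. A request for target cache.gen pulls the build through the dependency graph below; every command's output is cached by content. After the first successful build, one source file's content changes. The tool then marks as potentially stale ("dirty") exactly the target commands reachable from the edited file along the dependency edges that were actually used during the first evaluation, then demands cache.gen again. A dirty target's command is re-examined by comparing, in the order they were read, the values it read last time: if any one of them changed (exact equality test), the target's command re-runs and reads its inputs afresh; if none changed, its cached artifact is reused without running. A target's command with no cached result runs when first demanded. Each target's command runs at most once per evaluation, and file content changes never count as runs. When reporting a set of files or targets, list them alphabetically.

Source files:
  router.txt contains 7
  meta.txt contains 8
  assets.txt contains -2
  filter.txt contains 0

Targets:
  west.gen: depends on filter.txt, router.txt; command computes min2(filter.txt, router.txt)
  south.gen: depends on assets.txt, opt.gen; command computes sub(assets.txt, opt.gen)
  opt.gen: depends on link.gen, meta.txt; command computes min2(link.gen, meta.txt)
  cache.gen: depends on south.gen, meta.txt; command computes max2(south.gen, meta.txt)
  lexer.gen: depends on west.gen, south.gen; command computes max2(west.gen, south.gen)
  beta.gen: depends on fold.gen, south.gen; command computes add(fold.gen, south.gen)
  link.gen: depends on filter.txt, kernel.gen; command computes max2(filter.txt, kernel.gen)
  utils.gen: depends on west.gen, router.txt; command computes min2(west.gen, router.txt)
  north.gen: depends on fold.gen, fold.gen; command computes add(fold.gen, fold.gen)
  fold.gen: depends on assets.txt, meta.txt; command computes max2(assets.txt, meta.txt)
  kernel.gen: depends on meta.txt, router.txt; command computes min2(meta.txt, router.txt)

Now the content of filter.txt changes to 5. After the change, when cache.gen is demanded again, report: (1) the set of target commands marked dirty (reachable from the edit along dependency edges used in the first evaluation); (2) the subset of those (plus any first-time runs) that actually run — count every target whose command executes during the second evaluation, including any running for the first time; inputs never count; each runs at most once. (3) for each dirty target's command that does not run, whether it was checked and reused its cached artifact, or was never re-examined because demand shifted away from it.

The edit dirties: cache.gen, link.gen, opt.gen, south.gen.
1 target commands run: link.gen.
Cache hits after checking: cache.gen, opt.gen, south.gen.
Note the absorption at link.gen: it re-runs yet its value is the same, leaving the output's value untouched.

First demand of the output computes:
  kernel.gen = min2(8, 7) = 7
  link.gen = max2(0, 7) = 7
  opt.gen = min2(7, 8) = 7
  south.gen = sub(-2, 7) = -9
  cache.gen = max2(-9, 8) = 8

After the edit, cleaning proceeds:
  link.gen: a read changed (filter.txt 0->5) — executes, giving 7 — identical to its old value.
  opt.gen: dirty, but its reads are unchanged (link.gen unchanged, meta.txt unchanged); cached 7 stands.
  south.gen: dirty, but its reads are unchanged (assets.txt unchanged, opt.gen unchanged); cached -9 stands.
  cache.gen: dirty, but its reads are unchanged (south.gen unchanged, meta.txt unchanged); cached 8 stands.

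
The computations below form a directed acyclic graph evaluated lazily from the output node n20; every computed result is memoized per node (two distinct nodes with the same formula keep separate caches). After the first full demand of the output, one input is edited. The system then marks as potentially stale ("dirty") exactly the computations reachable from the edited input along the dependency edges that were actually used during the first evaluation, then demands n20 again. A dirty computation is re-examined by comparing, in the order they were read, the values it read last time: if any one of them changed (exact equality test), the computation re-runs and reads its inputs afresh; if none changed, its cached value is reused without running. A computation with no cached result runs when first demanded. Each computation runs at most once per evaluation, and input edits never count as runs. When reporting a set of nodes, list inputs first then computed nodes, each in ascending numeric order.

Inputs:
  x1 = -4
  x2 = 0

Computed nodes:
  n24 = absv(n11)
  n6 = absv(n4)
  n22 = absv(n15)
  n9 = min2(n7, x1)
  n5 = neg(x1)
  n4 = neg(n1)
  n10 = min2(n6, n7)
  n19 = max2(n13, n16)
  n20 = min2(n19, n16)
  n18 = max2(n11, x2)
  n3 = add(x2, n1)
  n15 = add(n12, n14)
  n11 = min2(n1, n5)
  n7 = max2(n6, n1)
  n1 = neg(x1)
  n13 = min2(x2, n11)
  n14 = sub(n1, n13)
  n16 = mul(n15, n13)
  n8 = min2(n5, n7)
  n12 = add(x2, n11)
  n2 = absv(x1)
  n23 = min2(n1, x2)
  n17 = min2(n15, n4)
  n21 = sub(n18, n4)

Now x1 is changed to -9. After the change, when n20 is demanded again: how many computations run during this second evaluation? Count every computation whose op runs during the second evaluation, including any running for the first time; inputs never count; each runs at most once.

First demand of the output computes:
  n1 = neg(-4) = 4
  n5 = neg(-4) = 4
  n11 = min2(4, 4) = 4
  n12 = add(0, 4) = 4
  n13 = min2(0, 4) = 0
  n14 = sub(4, 0) = 4
  n15 = add(4, 4) = 8
  n16 = mul(8, 0) = 0
  n19 = max2(0, 0) = 0
  n20 = min2(0, 0) = 0

After the edit, cleaning proceeds:
  n1: a read changed (x1 -4->-9) — executes, giving 9.
  n5: a read changed (x1 -4->-9) — executes, giving 9.
  n11: a read changed (n1 4->9; n5 4->9) — executes, giving 9.
  n12: a read changed (n11 4->9) — executes, giving 9.
  n13: a read changed (n11 4->9) — executes, giving 0 — identical to its old value.
  n14: a read changed (n1 4->9) — executes, giving 9.
  n15: a read changed (n12 4->9; n14 4->9) — executes, giving 18.
  n16: a read changed (n15 8->18) — executes, giving 0 — identical to its old value.
  n19: dirty, but its reads are unchanged (n13 unchanged, n16 unchanged); cached 0 stands.
  n20: dirty, but its reads are unchanged (n19 unchanged, n16 unchanged); cached 0 stands.

Note where the cutoff bites: n19 is checked, finds nothing changed, and keeps its cache.

8 computations run: n1, n5, n11, n12, n13, n14, n15, n16.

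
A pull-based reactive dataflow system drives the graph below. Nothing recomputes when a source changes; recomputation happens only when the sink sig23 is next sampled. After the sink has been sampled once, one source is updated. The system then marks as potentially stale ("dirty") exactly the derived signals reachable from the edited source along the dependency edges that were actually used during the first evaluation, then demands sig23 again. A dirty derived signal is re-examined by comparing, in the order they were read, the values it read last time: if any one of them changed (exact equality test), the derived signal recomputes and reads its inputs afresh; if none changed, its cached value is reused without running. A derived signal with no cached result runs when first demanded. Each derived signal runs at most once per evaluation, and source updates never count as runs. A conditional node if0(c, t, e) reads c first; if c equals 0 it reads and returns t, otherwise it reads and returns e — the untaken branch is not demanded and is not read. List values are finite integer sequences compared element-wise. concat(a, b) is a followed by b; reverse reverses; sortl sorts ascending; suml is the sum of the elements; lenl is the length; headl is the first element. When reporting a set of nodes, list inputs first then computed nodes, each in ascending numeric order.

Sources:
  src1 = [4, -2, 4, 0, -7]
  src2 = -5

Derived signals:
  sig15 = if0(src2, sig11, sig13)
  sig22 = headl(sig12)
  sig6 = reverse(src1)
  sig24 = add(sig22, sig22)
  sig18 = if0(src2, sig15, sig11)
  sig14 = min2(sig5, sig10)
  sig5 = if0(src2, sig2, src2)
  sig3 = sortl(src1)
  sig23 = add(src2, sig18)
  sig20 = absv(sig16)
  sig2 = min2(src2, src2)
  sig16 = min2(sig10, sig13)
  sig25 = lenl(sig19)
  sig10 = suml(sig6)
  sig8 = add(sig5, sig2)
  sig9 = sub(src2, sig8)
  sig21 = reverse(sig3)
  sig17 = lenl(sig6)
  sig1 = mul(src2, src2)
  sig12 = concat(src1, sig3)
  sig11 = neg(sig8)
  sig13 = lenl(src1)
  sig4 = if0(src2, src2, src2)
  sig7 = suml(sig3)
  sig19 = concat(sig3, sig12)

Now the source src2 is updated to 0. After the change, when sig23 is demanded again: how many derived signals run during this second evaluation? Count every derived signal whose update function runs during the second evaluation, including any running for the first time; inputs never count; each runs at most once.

First evaluation (everything demanded from the output):
  sig2 = min2(-5, -5) = -5
  sig5 = if0(src2=-5 -> else branch src2) = -5
  sig8 = add(-5, -5) = -10
  sig11 = neg(-10) = 10
  sig18 = if0(src2=-5 -> else branch sig11) = 10
  sig23 = add(-5, 10) = 5

Propagation after the edit:
  sig2: runs — src2 -5->0; src2 -5->0; result 0.
  sig5: runs — src2 -5->0; src2 -5->0; result 0.
  sig8: runs — sig5 -5->0; sig2 -5->0; result 0.
  sig11: runs — sig8 -10->0; result 0.
  sig15: demanded for the first time — runs, produces 0.
  sig18: runs — src2 -5->0; sig11 10->0; result 0.
  sig23: runs — src2 -5->0; sig18 10->0; result 0.

Key observation: a condition flipped, so demand reaches new nodes — sig15 runs for the first time.

Derived signals that run: sig2, sig5, sig8, sig11, sig15, sig18, sig23 — 7 in total.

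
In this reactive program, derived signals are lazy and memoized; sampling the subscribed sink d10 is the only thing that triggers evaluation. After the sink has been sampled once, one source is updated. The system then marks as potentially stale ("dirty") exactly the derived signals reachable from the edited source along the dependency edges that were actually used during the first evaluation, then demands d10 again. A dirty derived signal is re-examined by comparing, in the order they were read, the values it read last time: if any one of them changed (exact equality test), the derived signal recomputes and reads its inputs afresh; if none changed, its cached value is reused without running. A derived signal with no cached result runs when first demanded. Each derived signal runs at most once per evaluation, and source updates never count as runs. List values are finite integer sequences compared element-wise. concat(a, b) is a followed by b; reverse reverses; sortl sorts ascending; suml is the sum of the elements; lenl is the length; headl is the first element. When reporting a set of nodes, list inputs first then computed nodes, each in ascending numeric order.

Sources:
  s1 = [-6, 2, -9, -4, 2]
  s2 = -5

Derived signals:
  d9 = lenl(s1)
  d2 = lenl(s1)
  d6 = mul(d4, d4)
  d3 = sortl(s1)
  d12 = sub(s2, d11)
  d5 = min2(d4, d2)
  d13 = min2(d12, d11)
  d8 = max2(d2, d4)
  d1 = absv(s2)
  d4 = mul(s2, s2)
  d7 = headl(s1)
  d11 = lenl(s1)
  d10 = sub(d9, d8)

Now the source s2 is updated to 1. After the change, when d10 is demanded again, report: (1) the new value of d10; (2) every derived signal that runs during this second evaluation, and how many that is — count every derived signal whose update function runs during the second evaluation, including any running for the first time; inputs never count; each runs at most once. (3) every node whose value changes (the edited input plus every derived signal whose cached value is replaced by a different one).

Demanding d10 again yields 0.
3 derived signals run: d4, d8, d10.
The nodes whose values change: s2, d4, d8, d10.

First demand of the output computes:
  d2 = lenl([-6, 2, -9, -4, 2]) = 5
  d4 = mul(-5, -5) = 25
  d8 = max2(5, 25) = 25
  d9 = lenl([-6, 2, -9, -4, 2]) = 5
  d10 = sub(5, 25) = -20

After the edit, cleaning proceeds:
  d4: a read changed (s2 -5->1; s2 -5->1) — executes, giving 1.
  d8: a read changed (d4 25->1) — executes, giving 5.
  d10: a read changed (d8 25->5) — executes, giving 0.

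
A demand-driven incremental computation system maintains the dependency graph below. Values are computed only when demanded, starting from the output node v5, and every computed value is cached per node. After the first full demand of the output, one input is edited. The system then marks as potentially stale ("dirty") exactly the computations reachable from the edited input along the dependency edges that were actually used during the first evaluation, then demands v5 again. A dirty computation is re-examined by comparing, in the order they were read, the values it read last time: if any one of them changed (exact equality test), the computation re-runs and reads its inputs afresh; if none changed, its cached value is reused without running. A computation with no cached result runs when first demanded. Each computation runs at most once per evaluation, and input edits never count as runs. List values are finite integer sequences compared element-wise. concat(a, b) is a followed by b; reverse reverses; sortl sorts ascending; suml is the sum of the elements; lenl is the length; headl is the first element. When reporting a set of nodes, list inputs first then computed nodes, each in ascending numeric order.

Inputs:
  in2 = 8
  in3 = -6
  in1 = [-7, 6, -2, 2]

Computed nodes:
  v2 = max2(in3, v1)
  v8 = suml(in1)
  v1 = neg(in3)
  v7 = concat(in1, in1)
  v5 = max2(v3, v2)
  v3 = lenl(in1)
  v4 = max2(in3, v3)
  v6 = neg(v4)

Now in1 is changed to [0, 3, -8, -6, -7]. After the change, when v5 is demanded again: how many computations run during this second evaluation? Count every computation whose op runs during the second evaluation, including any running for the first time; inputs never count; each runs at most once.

First evaluation (everything demanded from the output):
  v1 = neg(-6) = 6
  v2 = max2(-6, 6) = 6
  v3 = lenl([-7, 6, -2, 2]) = 4
  v5 = max2(4, 6) = 6

Propagation after the edit:
  v3: runs — in1 [-7, 6, -2, 2]->[0, 3, -8, -6, -7]; result 5.
  v5: runs — v3 4->5; result 6 (same value as before).

Computations that run: v3, v5 — 2 in total.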